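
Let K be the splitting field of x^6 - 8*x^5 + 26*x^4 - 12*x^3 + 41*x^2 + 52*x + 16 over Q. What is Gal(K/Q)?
S_4

The polynomial f is an irreducible sextic over Q, so G = Gal(f/Q) is one of the 16 transitive subgroups 6T1, ..., 6T16 of S_6. The discriminant of f is -1080641454080000, which is not a perfect square, so G is not contained in A_6. The transitive groups of degree 6 not contained in A_6 are: C_6 (6T1, order 6), S_3 (6T2, order 6), D_6 (6T3, order 12), C_3 x S_3 (6T5, order 18), A_4 x C_2 (6T6, order 24), S_4 (6T8, order 24), S_3 x S_3 (6T9, order 36), S_4 x C_2 (6T11, order 48), (S_3 x S_3) : C_2 (6T13, order 72), PGL(2,5) (6T14, order 120), S_6 (6T16, order 720). By Dedekind's theorem, for a prime p not dividing disc(f) the degrees of the irreducible factors of f mod p form the cycle type of an element of G. Factoring f modulo the 22 such primes p <= 89 (skipping 2, 5, which divide the discriminant), each new pattern first appears at: mod 3: f = (x^3 + 2x + 2)(x^3 + x^2 + 2), pattern 3+3; mod 7: f = (x^2 + 1)(x^2 + 2x + 2)(x^2 + 4x + 1), pattern 2+2+2; mod 13: f = (x + 1)(x + 4)(x^4 + 9x^2 + 8x + 4), pattern 4+1+1; mod 43: f = (x + 3)(x + 8)(x^2 + 6x + 25)(x^2 + 18x + 35), pattern 2+2+1+1. No other pattern occurs in this range, so the set of observed cycle types is {3+3, 2+2+2, 4+1+1, 2+2+1+1}. The candidates containing elements of all these cycle types are S_4 (6T8) of order 24, S_4 x C_2 (6T11) of order 48, PGL(2,5) (6T14) of order 120, S_6 (6T16) of order 720; the others are excluded. The observed types are precisely the cycle types that occur in S_4 (6T8) (apart from the identity). Each of the other remaining candidates has further cycle types, and by the Chebotarev density theorem the matching factorization patterns would occur for a proportion of primes equal to their share of the group: S_4 x C_2 (6T11) additionally contains elements of type 6, 4+2, 2+1+1+1+1 (17 of its 48 elements, about 35% of primes); PGL(2,5) (6T14) additionally contains elements of type 6, 5+1 (44 of its 120 elements, about 37% of primes); S_6 (6T16) additionally contains elements of type 6, 5+1, 4+2, 3+2+1, 3+1+1+1, 2+1+1+1+1 (529 of its 720 elements, about 73% of primes). None of the 22 primes tested shows any such pattern (for each of these groups the chance of that is below 10^-4), which rules them out. Hence G = S_4 (6T8), of order 24.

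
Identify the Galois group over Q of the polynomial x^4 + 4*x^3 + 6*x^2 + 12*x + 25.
S_4 (also written S4)

The polynomial is an irreducible quartic over Q and its discriminant is 937984, which is not a perfect square, so the Galois group is not contained in A_4. The resolvent cubic y^3 - 6*y^2 - 52*y + 56 is irreducible over Q. An irreducible resolvent with non-square discriminant gives S_4.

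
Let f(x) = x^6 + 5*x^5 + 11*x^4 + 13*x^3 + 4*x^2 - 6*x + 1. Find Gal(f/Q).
The polynomial f is an irreducible sextic over Q, so G = Gal(f/Q) is one of the 16 transitive subgroups 6T1, ..., 6T16 of S_6. The discriminant of f is 525625 = 725^2, a perfect square, so G is contained in A_6. The transitive groups of degree 6 contained in A_6 are: A_4 (6T4, order 12), S_4 (6T7, order 24), (C_3 x C_3) : C_4 (6T10, order 36), PSL(2,5) (6T12, order 60), A_6 (6T15, order 360). By Dedekind's theorem, for a prime p not dividing disc(f) the degrees of the irreducible factors of f mod p form the cycle type of an element of G. Factoring f modulo the 19 such primes p <= 73 (skipping 5, 29, which divide the discriminant), each new pattern first appears at: mod 2: f = (x^2 + x + 1)(x^4 + x + 1), pattern 4+2; mod 11: f = (x^3 + 6x^2 + 3x + 10)(x^3 + 10x^2 + 3x + 10), pattern 3+3; mod 19: f = (x + 8)(x + 9)(x^2 + 9x + 7)(x^2 + 17x + 2), pattern 2+2+1+1; mod 61: f = (x + 20)(x + 27)(x + 34)(x^3 + 46x^2 + 3x + 60), pattern 3+1+1+1. No other pattern occurs in this range, so the set of observed cycle types is {4+2, 3+3, 2+2+1+1, 3+1+1+1}. The candidates containing elements of all these cycle types are (C_3 x C_3) : C_4 (6T10) of order 36, A_6 (6T15) of order 360; the others are excluded. The observed types are precisely the cycle types that occur in (C_3 x C_3) : C_4 (6T10) (apart from the identity). Each of the other remaining candidates has further cycle types, and by the Chebotarev density theorem the matching factorization patterns would occur for a proportion of primes equal to their share of the group: A_6 (6T15) additionally contains elements of type 5+1 (144 of its 360 elements, about 40% of primes). None of the 19 primes tested shows any such pattern (for each of these groups the chance of that is below 10^-4), which rules them out. Hence G = (C_3 x C_3) : C_4 (6T10), of order 36.

(C_3 x C_3) : C_4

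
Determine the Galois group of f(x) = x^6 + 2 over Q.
D_6

The polynomial f is an irreducible sextic over Q, so G = Gal(f/Q) is one of the 16 transitive subgroups 6T1, ..., 6T16 of S_6. The discriminant of f is -1492992, which is not a perfect square, so G is not contained in A_6. The transitive groups of degree 6 not contained in A_6 are: C_6 (6T1, order 6), S_3 (6T2, order 6), D_6 (6T3, order 12), C_3 x S_3 (6T5, order 18), A_4 x C_2 (6T6, order 24), S_4 (6T8, order 24), S_3 x S_3 (6T9, order 36), S_4 x C_2 (6T11, order 48), (S_3 x S_3) : C_2 (6T13, order 72), PGL(2,5) (6T14, order 120), S_6 (6T16, order 720). By Dedekind's theorem, for a prime p not dividing disc(f) the degrees of the irreducible factors of f mod p form the cycle type of an element of G. Factoring f modulo the 79 such primes p <= 419 (skipping 2, 3, which divide the discriminant), each new pattern first appears at: mod 5: f = (x^2 + 3)(x^2 + 2x + 3)(x^2 + 3x + 3), pattern 2+2+2; mod 7: f = (x^6 + 2), pattern 6; mod 11: f = (x + 2)(x + 9)(x^2 + 2x + 4)(x^2 + 9x + 4), pattern 2+2+1+1; mod 19: f = (x^3 + 6)(x^3 + 13), pattern 3+3; mod 43: f = (x + 3)(x + 18)(x + 21)(x + 22)(x + 25)(x + 40), pattern 1+1+1+1+1+1. No other pattern occurs in this range, so the set of observed cycle types is {2+2+2, 6, 2+2+1+1, 3+3, 1+1+1+1+1+1}. The candidates containing elements of all these cycle types are D_6 (6T3) of order 12, A_4 x C_2 (6T6) of order 24, S_3 x S_3 (6T9) of order 36, S_4 x C_2 (6T11) of order 48, (S_3 x S_3) : C_2 (6T13) of order 72, PGL(2,5) (6T14) of order 120, S_6 (6T16) of order 720; the others are excluded. The observed types are precisely the cycle types that occur in D_6 (6T3). Each of the other remaining candidates has further cycle types, and by the Chebotarev density theorem the matching factorization patterns would occur for a proportion of primes equal to their share of the group: A_4 x C_2 (6T6) additionally contains elements of type 2+1+1+1+1 (3 of its 24 elements, about 12% of primes); S_3 x S_3 (6T9) additionally contains elements of type 3+1+1+1 (4 of its 36 elements, about 11% of primes); S_4 x C_2 (6T11) additionally contains elements of type 4+2, 4+1+1, 2+1+1+1+1 (15 of its 48 elements, about 31% of primes); (S_3 x S_3) : C_2 (6T13) additionally contains elements of type 4+2, 3+2+1, 3+1+1+1, 2+1+1+1+1 (40 of its 72 elements, about 56% of primes); PGL(2,5) (6T14) additionally contains elements of type 5+1, 4+1+1 (54 of its 120 elements, about 45% of primes); S_6 (6T16) additionally contains elements of type 5+1, 4+2, 4+1+1, 3+2+1, 3+1+1+1, 2+1+1+1+1 (499 of its 720 elements, about 69% of primes). None of the 79 primes tested shows any such pattern (for each of these groups the chance of that is below 10^-4), which rules them out. Hence G = D_6 (6T3), of order 12.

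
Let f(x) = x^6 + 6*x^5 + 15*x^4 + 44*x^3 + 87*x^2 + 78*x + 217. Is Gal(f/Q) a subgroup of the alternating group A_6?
No

The polynomial is irreducible of degree 6 over Q. Its discriminant is -190210142896128, which is not a perfect square. A Galois group lies in the alternating group exactly when the discriminant is a square in Q, so the Galois group (C_3 x S_3) is not contained in A_6.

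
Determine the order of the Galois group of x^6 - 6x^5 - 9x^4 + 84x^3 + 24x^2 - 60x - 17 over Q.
The degree of the splitting field over Q equals the order of the Galois group, so first determine the group. The polynomial f is an irreducible sextic over Q, so G = Gal(f/Q) is one of the 16 transitive subgroups 6T1, ..., 6T16 of S_6. The discriminant of f is -9221581132716096, which is not a perfect square, so G is not contained in A_6. The transitive groups of degree 6 not contained in A_6 are: C_6 (6T1, order 6), S_3 (6T2, order 6), D_6 (6T3, order 12), C_3 x S_3 (6T5, order 18), A_4 x C_2 (6T6, order 24), S_4 (6T8, order 24), S_3 x S_3 (6T9, order 36), S_4 x C_2 (6T11, order 48), (S_3 x S_3) : C_2 (6T13, order 72), PGL(2,5) (6T14, order 120), S_6 (6T16, order 720). By Dedekind's theorem, for a prime p not dividing disc(f) the degrees of the irreducible factors of f mod p form the cycle type of an element of G. Factoring f modulo the 33 such primes p <= 149 (skipping 2, 3, which divide the discriminant), each new pattern first appears at: mod 5: f = (x^3 + 2x + 4)(x^3 + 4x^2 + 4x + 2), pattern 3+3; mod 7: f = (x^6 + x^5 + 5x^4 + 3x^2 + 3x + 4), pattern 6; mod 17: f = (x)(x + 16)(x^2 + 3x + 1)(x^2 + 9x + 9), pattern 2+2+1+1; mod 19: f = (x + 1)(x + 2)(x + 5)(x + 14)(x^2 + 10x + 3), pattern 2+1+1+1+1; mod 71: f = (x^2 + 5x + 40)(x^2 + 20x + 59)(x^2 + 40x + 70), pattern 2+2+2. No other pattern occurs in this range, so the set of observed cycle types is {3+3, 6, 2+2+1+1, 2+1+1+1+1, 2+2+2}. The candidates containing elements of all these cycle types are A_4 x C_2 (6T6) of order 24, S_4 x C_2 (6T11) of order 48, (S_3 x S_3) : C_2 (6T13) of order 72, S_6 (6T16) of order 720; the others are excluded. The observed types are precisely the cycle types that occur in A_4 x C_2 (6T6) (apart from the identity). Each of the other remaining candidates has further cycle types, and by the Chebotarev density theorem the matching factorization patterns would occur for a proportion of primes equal to their share of the group: S_4 x C_2 (6T11) additionally contains elements of type 4+2, 4+1+1 (12 of its 48 elements, about 25% of primes); (S_3 x S_3) : C_2 (6T13) additionally contains elements of type 4+2, 3+2+1, 3+1+1+1 (34 of its 72 elements, about 47% of primes); S_6 (6T16) additionally contains elements of type 5+1, 4+2, 4+1+1, 3+2+1, 3+1+1+1 (484 of its 720 elements, about 67% of primes). None of the 33 primes tested shows any such pattern (for each of these groups the chance of that is below 10^-4), which rules them out. Hence G = A_4 x C_2 (6T6), of order 24. The Galois group A_4 x C_2 (6T6) has order 24, so the splitting field has degree 24 over Q.

24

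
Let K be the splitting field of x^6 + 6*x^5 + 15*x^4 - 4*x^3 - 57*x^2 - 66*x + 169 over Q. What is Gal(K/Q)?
The polynomial f is an irreducible sextic over Q, so G = Gal(f/Q) is one of the 16 transitive subgroups 6T1, ..., 6T16 of S_6. The discriminant of f is -190210142896128, which is not a perfect square, so G is not contained in A_6. The transitive groups of degree 6 not contained in A_6 are: C_6 (6T1, order 6), S_3 (6T2, order 6), D_6 (6T3, order 12), C_3 x S_3 (6T5, order 18), A_4 x C_2 (6T6, order 24), S_4 (6T8, order 24), S_3 x S_3 (6T9, order 36), S_4 x C_2 (6T11, order 48), (S_3 x S_3) : C_2 (6T13, order 72), PGL(2,5) (6T14, order 120), S_6 (6T16, order 720). By Dedekind's theorem, for a prime p not dividing disc(f) the degrees of the irreducible factors of f mod p form the cycle type of an element of G. Factoring f modulo the 33 such primes p <= 149 (skipping 2, 3, which divide the discriminant), each new pattern first appears at: mod 5: f = (x^6 + x^5 + x^3 + 3x^2 + 4x + 4), pattern 6; mod 7: f = (x + 2)(x + 3)(x + 5)(x^3 + 3x^2 + 3x + 4), pattern 3+1+1+1; mod 17: f = (x^2 + 4x + 14)(x^2 + 9x + 2)(x^2 + 10x + 3), pattern 2+2+2; mod 19: f = (x^3 + 3x^2 + 3x + 5)(x^3 + 3x^2 + 3x + 11), pattern 3+3; mod 73: f = (x + 27)(x + 43)(x + 45)(x + 59)(x + 61)(x + 63), pattern 1+1+1+1+1+1. No other pattern occurs in this range, so the set of observed cycle types is {6, 3+1+1+1, 2+2+2, 3+3, 1+1+1+1+1+1}. The candidates containing elements of all these cycle types are C_3 x S_3 (6T5) of order 18, S_3 x S_3 (6T9) of order 36, (S_3 x S_3) : C_2 (6T13) of order 72, S_6 (6T16) of order 720; the others are excluded. The observed types are precisely the cycle types that occur in C_3 x S_3 (6T5). Each of the other remaining candidates has further cycle types, and by the Chebotarev density theorem the matching factorization patterns would occur for a proportion of primes equal to their share of the group: S_3 x S_3 (6T9) additionally contains elements of type 2+2+1+1 (9 of its 36 elements, about 25% of primes); (S_3 x S_3) : C_2 (6T13) additionally contains elements of type 4+2, 3+2+1, 2+2+1+1, 2+1+1+1+1 (45 of its 72 elements, about 62% of primes); S_6 (6T16) additionally contains elements of type 5+1, 4+2, 4+1+1, 3+2+1, 2+2+1+1, 2+1+1+1+1 (504 of its 720 elements, about 70% of primes). None of the 33 primes tested shows any such pattern (for each of these groups the chance of that is below 10^-4), which rules them out. Hence G = C_3 x S_3 (6T5), of order 18.

C_3 x S_3, the group 6T5 of order 18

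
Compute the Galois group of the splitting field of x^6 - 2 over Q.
The polynomial f is an irreducible sextic over Q, so G = Gal(f/Q) is one of the 16 transitive subgroups 6T1, ..., 6T16 of S_6. The discriminant of f is 1492992, which is not a perfect square, so G is not contained in A_6. The transitive groups of degree 6 not contained in A_6 are: C_6 (6T1, order 6), S_3 (6T2, order 6), D_6 (6T3, order 12), C_3 x S_3 (6T5, order 18), A_4 x C_2 (6T6, order 24), S_4 (6T8, order 24), S_3 x S_3 (6T9, order 36), S_4 x C_2 (6T11, order 48), (S_3 x S_3) : C_2 (6T13, order 72), PGL(2,5) (6T14, order 120), S_6 (6T16, order 720). By Dedekind's theorem, for a prime p not dividing disc(f) the degrees of the irreducible factors of f mod p form the cycle type of an element of G. Factoring f modulo the 79 such primes p <= 419 (skipping 2, 3, which divide the discriminant), each new pattern first appears at: mod 5: f = (x^2 + 2)(x^2 + x + 2)(x^2 + 4x + 2), pattern 2+2+2; mod 7: f = (x^3 + 3)(x^3 + 4), pattern 3+3; mod 13: f = (x^6 + 11), pattern 6; mod 17: f = (x + 5)(x + 12)(x^2 + 5x + 8)(x^2 + 12x + 8), pattern 2+2+1+1; mod 31: f = (x + 2)(x + 10)(x + 12)(x + 19)(x + 21)(x + 29), pattern 1+1+1+1+1+1. No other pattern occurs in this range, so the set of observed cycle types is {2+2+2, 3+3, 6, 2+2+1+1, 1+1+1+1+1+1}. The candidates containing elements of all these cycle types are D_6 (6T3) of order 12, A_4 x C_2 (6T6) of order 24, S_3 x S_3 (6T9) of order 36, S_4 x C_2 (6T11) of order 48, (S_3 x S_3) : C_2 (6T13) of order 72, PGL(2,5) (6T14) of order 120, S_6 (6T16) of order 720; the others are excluded. The observed types are precisely the cycle types that occur in D_6 (6T3). Each of the other remaining candidates has further cycle types, and by the Chebotarev density theorem the matching factorization patterns would occur for a proportion of primes equal to their share of the group: A_4 x C_2 (6T6) additionally contains elements of type 2+1+1+1+1 (3 of its 24 elements, about 12% of primes); S_3 x S_3 (6T9) additionally contains elements of type 3+1+1+1 (4 of its 36 elements, about 11% of primes); S_4 x C_2 (6T11) additionally contains elements of type 4+2, 4+1+1, 2+1+1+1+1 (15 of its 48 elements, about 31% of primes); (S_3 x S_3) : C_2 (6T13) additionally contains elements of type 4+2, 3+2+1, 3+1+1+1, 2+1+1+1+1 (40 of its 72 elements, about 56% of primes); PGL(2,5) (6T14) additionally contains elements of type 5+1, 4+1+1 (54 of its 120 elements, about 45% of primes); S_6 (6T16) additionally contains elements of type 5+1, 4+2, 4+1+1, 3+2+1, 3+1+1+1, 2+1+1+1+1 (499 of its 720 elements, about 69% of primes). None of the 79 primes tested shows any such pattern (for each of these groups the chance of that is below 10^-4), which rules them out. Hence G = D_6 (6T3), of order 12.

6T3: D_6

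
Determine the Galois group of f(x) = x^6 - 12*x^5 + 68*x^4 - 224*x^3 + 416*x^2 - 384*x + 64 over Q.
A_4 (order 12)

The polynomial f is an irreducible sextic over Q, so G = Gal(f/Q) is one of the 16 transitive subgroups 6T1, ..., 6T16 of S_6. The discriminant of f is 164995463643136 = 12845056^2, a perfect square, so G is contained in A_6. The transitive groups of degree 6 contained in A_6 are: A_4 (6T4, order 12), S_4 (6T7, order 24), (C_3 x C_3) : C_4 (6T10, order 36), PSL(2,5) (6T12, order 60), A_6 (6T15, order 360). By Dedekind's theorem, for a prime p not dividing disc(f) the degrees of the irreducible factors of f mod p form the cycle type of an element of G. Factoring f modulo the 33 such primes p <= 149 (skipping 2, 7, which divide the discriminant), each new pattern first appears at: mod 3: f = (x^3 + x^2 + 2x + 1)(x^3 + 2x^2 + x + 1), pattern 3+3; mod 13: f = (x + 2)(x + 7)(x^2 + 9x + 9)(x^2 + 9x + 10), pattern 2+2+1+1. No other pattern occurs in this range, so the set of observed cycle types is {3+3, 2+2+1+1}. The candidates containing elements of all these cycle types are A_4 (6T4) of order 12, S_4 (6T7) of order 24, (C_3 x C_3) : C_4 (6T10) of order 36, PSL(2,5) (6T12) of order 60, A_6 (6T15) of order 360; the others are excluded. The observed types are precisely the cycle types that occur in A_4 (6T4) (apart from the identity). Each of the other remaining candidates has further cycle types, and by the Chebotarev density theorem the matching factorization patterns would occur for a proportion of primes equal to their share of the group: S_4 (6T7) additionally contains elements of type 4+2 (6 of its 24 elements, about 25% of primes); (C_3 x C_3) : C_4 (6T10) additionally contains elements of type 4+2, 3+1+1+1 (22 of its 36 elements, about 61% of primes); PSL(2,5) (6T12) additionally contains elements of type 5+1 (24 of its 60 elements, about 40% of primes); A_6 (6T15) additionally contains elements of type 5+1, 4+2, 3+1+1+1 (274 of its 360 elements, about 76% of primes). None of the 33 primes tested shows any such pattern (for each of these groups the chance of that is below 10^-4), which rules them out. Hence G = A_4 (6T4), of order 12.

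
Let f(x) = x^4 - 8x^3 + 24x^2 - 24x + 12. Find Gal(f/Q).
The polynomial is an irreducible quartic over Q and its discriminant is 331776 = 576^2, a perfect square, so the Galois group is contained in A_4. The resolvent cubic y^3 - 24*y^2 + 144*y - 192 is irreducible over Q. An irreducible resolvent with square discriminant gives A_4.

4T4: A_4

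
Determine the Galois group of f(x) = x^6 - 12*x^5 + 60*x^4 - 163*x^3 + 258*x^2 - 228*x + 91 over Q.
6T5: C_3 x S_3

The polynomial f is an irreducible sextic over Q, so G = Gal(f/Q) is one of the 16 transitive subgroups 6T1, ..., 6T16 of S_6. The discriminant of f is -177147, which is not a perfect square, so G is not contained in A_6. The transitive groups of degree 6 not contained in A_6 are: C_6 (6T1, order 6), S_3 (6T2, order 6), D_6 (6T3, order 12), C_3 x S_3 (6T5, order 18), A_4 x C_2 (6T6, order 24), S_4 (6T8, order 24), S_3 x S_3 (6T9, order 36), S_4 x C_2 (6T11, order 48), (S_3 x S_3) : C_2 (6T13, order 72), PGL(2,5) (6T14, order 120), S_6 (6T16, order 720). By Dedekind's theorem, for a prime p not dividing disc(f) the degrees of the irreducible factors of f mod p form the cycle type of an element of G. Factoring f modulo the 33 such primes p <= 139 (skipping 3, which divides the discriminant), each new pattern first appears at: mod 2: f = (x^6 + x^3 + 1), pattern 6; mod 7: f = (x)(x + 2)(x + 6)(x^3 + x^2 + 5x + 2), pattern 3+1+1+1; mod 17: f = (x^2 + 3)(x^2 + 8x + 4)(x^2 + 14x + 9), pattern 2+2+2; mod 19: f = (x^3 + 13x^2 + 12x + 2)(x^3 + 13x^2 + 12x + 17), pattern 3+3; mod 73: f = (x + 11)(x + 19)(x + 20)(x + 27)(x + 28)(x + 29), pattern 1+1+1+1+1+1. No other pattern occurs in this range, so the set of observed cycle types is {6, 3+1+1+1, 2+2+2, 3+3, 1+1+1+1+1+1}. The candidates containing elements of all these cycle types are C_3 x S_3 (6T5) of order 18, S_3 x S_3 (6T9) of order 36, (S_3 x S_3) : C_2 (6T13) of order 72, S_6 (6T16) of order 720; the others are excluded. The observed types are precisely the cycle types that occur in C_3 x S_3 (6T5). Each of the other remaining candidates has further cycle types, and by the Chebotarev density theorem the matching factorization patterns would occur for a proportion of primes equal to their share of the group: S_3 x S_3 (6T9) additionally contains elements of type 2+2+1+1 (9 of its 36 elements, about 25% of primes); (S_3 x S_3) : C_2 (6T13) additionally contains elements of type 4+2, 3+2+1, 2+2+1+1, 2+1+1+1+1 (45 of its 72 elements, about 62% of primes); S_6 (6T16) additionally contains elements of type 5+1, 4+2, 4+1+1, 3+2+1, 2+2+1+1, 2+1+1+1+1 (504 of its 720 elements, about 70% of primes). None of the 33 primes tested shows any such pattern (for each of these groups the chance of that is below 10^-4), which rules them out. Hence G = C_3 x S_3 (6T5), of order 18.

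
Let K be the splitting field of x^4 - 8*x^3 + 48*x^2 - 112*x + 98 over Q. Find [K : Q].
8

The degree of the splitting field over Q equals the order of the Galois group, so first determine the group. The polynomial is an irreducible quartic over Q and its discriminant is 73156608, which is not a perfect square, so the Galois group is not contained in A_4. The resolvent cubic y^3 - 48*y^2 + 504*y has exactly one rational root, so the Galois group is C_4 or D_4. The quartic remains irreducible over Q(sqrt(disc)), so the group is D_4. The Galois group D_4 (4T3) has order 8, so the splitting field has degree 8 over Q.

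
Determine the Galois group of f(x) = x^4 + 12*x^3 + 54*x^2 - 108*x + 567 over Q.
C_4, the cyclic group of order 4

The polynomial is an irreducible quartic over Q and its discriminant is 314545047552, which is not a perfect square, so the Galois group is not contained in A_4. The resolvent cubic y^3 - 54*y^2 - 3564*y + 29160 has exactly one rational root, so the Galois group is C_4 or D_4. The quartic becomes reducible over Q(sqrt(disc)), so the group is C_4.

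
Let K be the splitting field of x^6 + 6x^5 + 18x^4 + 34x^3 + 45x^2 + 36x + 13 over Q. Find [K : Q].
120

The degree of the splitting field over Q equals the order of the Galois group, so first determine the group. The polynomial f is an irreducible sextic over Q, so G = Gal(f/Q) is one of the 16 transitive subgroups 6T1, ..., 6T16 of S_6. The discriminant of f is -16003008, which is not a perfect square, so G is not contained in A_6. The transitive groups of degree 6 not contained in A_6 are: C_6 (6T1, order 6), S_3 (6T2, order 6), D_6 (6T3, order 12), C_3 x S_3 (6T5, order 18), A_4 x C_2 (6T6, order 24), S_4 (6T8, order 24), S_3 x S_3 (6T9, order 36), S_4 x C_2 (6T11, order 48), (S_3 x S_3) : C_2 (6T13, order 72), PGL(2,5) (6T14, order 120), S_6 (6T16, order 720). By Dedekind's theorem, for a prime p not dividing disc(f) the degrees of the irreducible factors of f mod p form the cycle type of an element of G. Factoring f modulo the 21 such primes p <= 89 (skipping 2, 3, 7, which divide the discriminant), each new pattern first appears at: mod 5: f = (x^6 + x^5 + 3x^4 + 4x^3 + x + 3), pattern 6; mod 11: f = (x + 3)(x^5 + 3x^4 + 9x^3 + 7x^2 + 2x + 8), pattern 5+1; mod 13: f = (x)(x + 9)(x^4 + 10x^3 + 6x^2 + 6x + 4), pattern 4+1+1; mod 23: f = (x + 17)(x + 21)(x^2 + 17x + 10)(x^2 + 20x + 21), pattern 2+2+1+1; mod 43: f = (x^3 + 22x^2 + 39x + 16)(x^3 + 27x^2 + 30x + 25), pattern 3+3; mod 61: f = (x^2 + 16x + 13)(x^2 + 20x + 31)(x^2 + 31x + 2), pattern 2+2+2. No other pattern occurs in this range, so the set of observed cycle types is {6, 5+1, 4+1+1, 2+2+1+1, 3+3, 2+2+2}. The candidates containing elements of all these cycle types are PGL(2,5) (6T14) of order 120, S_6 (6T16) of order 720; the others are excluded. The observed types are precisely the cycle types that occur in PGL(2,5) (6T14) (apart from the identity). Each of the other remaining candidates has further cycle types, and by the Chebotarev density theorem the matching factorization patterns would occur for a proportion of primes equal to their share of the group: S_6 (6T16) additionally contains elements of type 4+2, 3+2+1, 3+1+1+1, 2+1+1+1+1 (265 of its 720 elements, about 37% of primes). None of the 21 primes tested shows any such pattern (for each of these groups the chance of that is below 10^-4), which rules them out. Hence G = PGL(2,5) (6T14), of order 120. The Galois group PGL(2,5) (6T14) has order 120, so the splitting field has degree 120 over Q.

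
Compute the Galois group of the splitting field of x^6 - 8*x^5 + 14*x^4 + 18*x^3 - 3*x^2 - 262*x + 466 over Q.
(S_3 x S_3) : C_2 (order 72)

The polynomial f is an irreducible sextic over Q, so G = Gal(f/Q) is one of the 16 transitive subgroups 6T1, ..., 6T16 of S_6. The discriminant of f is -997977239592192, which is not a perfect square, so G is not contained in A_6. The transitive groups of degree 6 not contained in A_6 are: C_6 (6T1, order 6), S_3 (6T2, order 6), D_6 (6T3, order 12), C_3 x S_3 (6T5, order 18), A_4 x C_2 (6T6, order 24), S_4 (6T8, order 24), S_3 x S_3 (6T9, order 36), S_4 x C_2 (6T11, order 48), (S_3 x S_3) : C_2 (6T13, order 72), PGL(2,5) (6T14, order 120), S_6 (6T16, order 720). By Dedekind's theorem, for a prime p not dividing disc(f) the degrees of the irreducible factors of f mod p form the cycle type of an element of G. Factoring f modulo the 26 such primes p <= 113 (skipping 2, 3, 37, 73, which divide the discriminant), each new pattern first appears at: mod 5: f = (x + 1)(x^2 + 2)(x^3 + x^2 + x + 3), pattern 3+2+1; mod 7: f = (x^2 + 5x + 5)(x^4 + x^3 + 4x^2 + 5), pattern 4+2; mod 17: f = (x^3 + 13x^2 + 6x + 6)(x^3 + 13x^2 + 9x + 4), pattern 3+3; mod 19: f = (x^2 + 5x + 3)(x^2 + 11x + 1)(x^2 + 14x + 16), pattern 2+2+2; mod 31: f = (x^6 + 23x^5 + 14x^4 + 18x^3 + 28x^2 + 17x + 1), pattern 6; mod 41: f = (x + 6)(x + 10)(x + 21)(x^3 + 37x^2 + 12x + 21), pattern 3+1+1+1; mod 53: f = (x + 2)(x + 51)(x^2 + 47x + 32)(x^2 + 51x + 27), pattern 2+2+1+1; mod 113: f = (x + 18)(x + 27)(x + 64)(x + 112)(x^2 + 110x + 19), pattern 2+1+1+1+1. No other pattern occurs in this range, so the set of observed cycle types is {3+2+1, 4+2, 3+3, 2+2+2, 6, 3+1+1+1, 2+2+1+1, 2+1+1+1+1}. The candidates containing elements of all these cycle types are (S_3 x S_3) : C_2 (6T13) of order 72, S_6 (6T16) of order 720; the others are excluded. The observed types are precisely the cycle types that occur in (S_3 x S_3) : C_2 (6T13) (apart from the identity). Each of the other remaining candidates has further cycle types, and by the Chebotarev density theorem the matching factorization patterns would occur for a proportion of primes equal to their share of the group: S_6 (6T16) additionally contains elements of type 5+1, 4+1+1 (234 of its 720 elements, about 32% of primes). None of the 26 primes tested shows any such pattern (for each of these groups the chance of that is below 10^-4), which rules them out. Hence G = (S_3 x S_3) : C_2 (6T13), of order 72.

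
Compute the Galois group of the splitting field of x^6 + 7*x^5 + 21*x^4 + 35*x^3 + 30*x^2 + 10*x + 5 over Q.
The polynomial f is an irreducible sextic over Q, so G = Gal(f/Q) is one of the 16 transitive subgroups 6T1, ..., 6T16 of S_6. The discriminant of f is 525625 = 725^2, a perfect square, so G is contained in A_6. The transitive groups of degree 6 contained in A_6 are: A_4 (6T4, order 12), S_4 (6T7, order 24), (C_3 x C_3) : C_4 (6T10, order 36), PSL(2,5) (6T12, order 60), A_6 (6T15, order 360). By Dedekind's theorem, for a prime p not dividing disc(f) the degrees of the irreducible factors of f mod p form the cycle type of an element of G. Factoring f modulo the 19 such primes p <= 73 (skipping 5, 29, which divide the discriminant), each new pattern first appears at: mod 2: f = (x^2 + x + 1)(x^4 + x + 1), pattern 4+2; mod 11: f = (x^3 + 2x + 2)(x^3 + 7x^2 + 8x + 8), pattern 3+3; mod 19: f = (x + 12)(x + 13)(x^2 + 6x + 10)(x^2 + 14x + 12), pattern 2+2+1+1; mod 61: f = (x + 29)(x + 36)(x + 43)(x^3 + 21x^2 + 14x + 14), pattern 3+1+1+1. No other pattern occurs in this range, so the set of observed cycle types is {4+2, 3+3, 2+2+1+1, 3+1+1+1}. The candidates containing elements of all these cycle types are (C_3 x C_3) : C_4 (6T10) of order 36, A_6 (6T15) of order 360; the others are excluded. The observed types are precisely the cycle types that occur in (C_3 x C_3) : C_4 (6T10) (apart from the identity). Each of the other remaining candidates has further cycle types, and by the Chebotarev density theorem the matching factorization patterns would occur for a proportion of primes equal to their share of the group: A_6 (6T15) additionally contains elements of type 5+1 (144 of its 360 elements, about 40% of primes). None of the 19 primes tested shows any such pattern (for each of these groups the chance of that is below 10^-4), which rules them out. Hence G = (C_3 x C_3) : C_4 (6T10), of order 36.

(C_3 x C_3) : C_4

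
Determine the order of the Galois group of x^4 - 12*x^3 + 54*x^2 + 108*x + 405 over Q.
12

The degree of the splitting field over Q equals the order of the Galois group, so first determine the group. The polynomial is an irreducible quartic over Q and its discriminant is 176319369216 = 419904^2, a perfect square, so the Galois group is contained in A_4. The resolvent cubic y^3 - 54*y^2 - 2916*y + 17496 is irreducible over Q. An irreducible resolvent with square discriminant gives A_4. The Galois group A_4 (4T4) has order 12, so the splitting field has degree 12 over Q.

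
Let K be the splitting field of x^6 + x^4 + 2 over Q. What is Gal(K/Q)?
S_4 x C_2 (order 48)

The polynomial f is an irreducible sextic over Q, so G = Gal(f/Q) is one of the 16 transitive subgroups 6T1, ..., 6T16 of S_6. The discriminant of f is -1722368, which is not a perfect square, so G is not contained in A_6. The transitive groups of degree 6 not contained in A_6 are: C_6 (6T1, order 6), S_3 (6T2, order 6), D_6 (6T3, order 12), C_3 x S_3 (6T5, order 18), A_4 x C_2 (6T6, order 24), S_4 (6T8, order 24), S_3 x S_3 (6T9, order 36), S_4 x C_2 (6T11, order 48), (S_3 x S_3) : C_2 (6T13, order 72), PGL(2,5) (6T14, order 120), S_6 (6T16, order 720). By Dedekind's theorem, for a prime p not dividing disc(f) the degrees of the irreducible factors of f mod p form the cycle type of an element of G. Factoring f modulo the 29 such primes p <= 127 (skipping 2, 29, which divide the discriminant), each new pattern first appears at: mod 3: f = (x^3 + x^2 + x + 2)(x^3 + 2x^2 + x + 1), pattern 3+3; mod 5: f = (x^6 + x^4 + 2), pattern 6; mod 7: f = (x + 3)(x + 4)(x^4 + 3x^2 + 6), pattern 4+1+1; mod 17: f = (x + 5)(x + 12)(x^2 + 2x + 15)(x^2 + 15x + 15), pattern 2+2+1+1; mod 23: f = (x^2 + 4)(x^2 + 10x + 14)(x^2 + 13x + 14), pattern 2+2+2; mod 67: f = (x^2 + 14)(x^4 + 54x^2 + 48), pattern 4+2; mod 127: f = (x + 40)(x + 60)(x + 67)(x + 87)(x^2 + 121), pattern 2+1+1+1+1. No other pattern occurs in this range, so the set of observed cycle types is {3+3, 6, 4+1+1, 2+2+1+1, 2+2+2, 4+2, 2+1+1+1+1}. The candidates containing elements of all these cycle types are S_4 x C_2 (6T11) of order 48, S_6 (6T16) of order 720; the others are excluded. The observed types are precisely the cycle types that occur in S_4 x C_2 (6T11) (apart from the identity). Each of the other remaining candidates has further cycle types, and by the Chebotarev density theorem the matching factorization patterns would occur for a proportion of primes equal to their share of the group: S_6 (6T16) additionally contains elements of type 5+1, 3+2+1, 3+1+1+1 (304 of its 720 elements, about 42% of primes). None of the 29 primes tested shows any such pattern (for each of these groups the chance of that is below 10^-4), which rules them out. Hence G = S_4 x C_2 (6T11), of order 48.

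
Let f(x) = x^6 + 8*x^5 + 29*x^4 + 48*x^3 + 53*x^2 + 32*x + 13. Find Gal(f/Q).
The polynomial f is an irreducible sextic over Q, so G = Gal(f/Q) is one of the 16 transitive subgroups 6T1, ..., 6T16 of S_6. The discriminant of f is -4014080000, which is not a perfect square, so G is not contained in A_6. The transitive groups of degree 6 not contained in A_6 are: C_6 (6T1, order 6), S_3 (6T2, order 6), D_6 (6T3, order 12), C_3 x S_3 (6T5, order 18), A_4 x C_2 (6T6, order 24), S_4 (6T8, order 24), S_3 x S_3 (6T9, order 36), S_4 x C_2 (6T11, order 48), (S_3 x S_3) : C_2 (6T13, order 72), PGL(2,5) (6T14, order 120), S_6 (6T16, order 720). By Dedekind's theorem, for a prime p not dividing disc(f) the degrees of the irreducible factors of f mod p form the cycle type of an element of G. Factoring f modulo the 22 such primes p <= 97 (skipping 2, 5, 7, which divide the discriminant), each new pattern first appears at: mod 3: f = (x^3 + 2x + 1)(x^3 + 2x^2 + 1), pattern 3+3; mod 13: f = (x)(x + 8)(x^4 + 3x^2 + 11x + 4), pattern 4+1+1; mod 37: f = (x^2 + 16x + 32)(x^2 + 32x + 19)(x^2 + 34x + 17), pattern 2+2+2; mod 43: f = (x + 4)(x + 28)(x^2 + 25x + 5)(x^2 + 37x + 13), pattern 2+2+1+1. No other pattern occurs in this range, so the set of observed cycle types is {3+3, 4+1+1, 2+2+2, 2+2+1+1}. The candidates containing elements of all these cycle types are S_4 (6T8) of order 24, S_4 x C_2 (6T11) of order 48, PGL(2,5) (6T14) of order 120, S_6 (6T16) of order 720; the others are excluded. The observed types are precisely the cycle types that occur in S_4 (6T8) (apart from the identity). Each of the other remaining candidates has further cycle types, and by the Chebotarev density theorem the matching factorization patterns would occur for a proportion of primes equal to their share of the group: S_4 x C_2 (6T11) additionally contains elements of type 6, 4+2, 2+1+1+1+1 (17 of its 48 elements, about 35% of primes); PGL(2,5) (6T14) additionally contains elements of type 6, 5+1 (44 of its 120 elements, about 37% of primes); S_6 (6T16) additionally contains elements of type 6, 5+1, 4+2, 3+2+1, 3+1+1+1, 2+1+1+1+1 (529 of its 720 elements, about 73% of primes). None of the 22 primes tested shows any such pattern (for each of these groups the chance of that is below 10^-4), which rules them out. Hence G = S_4 (6T8), of order 24.

6T8: S_4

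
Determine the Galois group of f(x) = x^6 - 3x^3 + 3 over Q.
C_3 x S_3 (also written G18)

The polynomial f is an irreducible sextic over Q, so G = Gal(f/Q) is one of the 16 transitive subgroups 6T1, ..., 6T16 of S_6. The discriminant of f is -177147, which is not a perfect square, so G is not contained in A_6. The transitive groups of degree 6 not contained in A_6 are: C_6 (6T1, order 6), S_3 (6T2, order 6), D_6 (6T3, order 12), C_3 x S_3 (6T5, order 18), A_4 x C_2 (6T6, order 24), S_4 (6T8, order 24), S_3 x S_3 (6T9, order 36), S_4 x C_2 (6T11, order 48), (S_3 x S_3) : C_2 (6T13, order 72), PGL(2,5) (6T14, order 120), S_6 (6T16, order 720). By Dedekind's theorem, for a prime p not dividing disc(f) the degrees of the irreducible factors of f mod p form the cycle type of an element of G. Factoring f modulo the 33 such primes p <= 139 (skipping 3, which divides the discriminant), each new pattern first appears at: mod 2: f = (x^6 + x^3 + 1), pattern 6; mod 7: f = (x + 1)(x + 2)(x + 4)(x^3 + 3), pattern 3+1+1+1; mod 17: f = (x^2 + x + 7)(x^2 + 4x + 7)(x^2 + 12x + 7), pattern 2+2+2; mod 19: f = (x^3 + 6)(x^3 + 10), pattern 3+3; mod 73: f = (x + 13)(x + 21)(x + 22)(x + 29)(x + 30)(x + 31), pattern 1+1+1+1+1+1. No other pattern occurs in this range, so the set of observed cycle types is {6, 3+1+1+1, 2+2+2, 3+3, 1+1+1+1+1+1}. The candidates containing elements of all these cycle types are C_3 x S_3 (6T5) of order 18, S_3 x S_3 (6T9) of order 36, (S_3 x S_3) : C_2 (6T13) of order 72, S_6 (6T16) of order 720; the others are excluded. The observed types are precisely the cycle types that occur in C_3 x S_3 (6T5). Each of the other remaining candidates has further cycle types, and by the Chebotarev density theorem the matching factorization patterns would occur for a proportion of primes equal to their share of the group: S_3 x S_3 (6T9) additionally contains elements of type 2+2+1+1 (9 of its 36 elements, about 25% of primes); (S_3 x S_3) : C_2 (6T13) additionally contains elements of type 4+2, 3+2+1, 2+2+1+1, 2+1+1+1+1 (45 of its 72 elements, about 62% of primes); S_6 (6T16) additionally contains elements of type 5+1, 4+2, 4+1+1, 3+2+1, 2+2+1+1, 2+1+1+1+1 (504 of its 720 elements, about 70% of primes). None of the 33 primes tested shows any such pattern (for each of these groups the chance of that is below 10^-4), which rules them out. Hence G = C_3 x S_3 (6T5), of order 18.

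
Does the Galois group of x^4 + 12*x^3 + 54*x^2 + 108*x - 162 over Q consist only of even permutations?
The polynomial is irreducible of degree 4 over Q. Its discriminant is -3673320192, which is not a perfect square. A Galois group lies in the alternating group exactly when the discriminant is a square in Q, so the Galois group (D_4) is not contained in A_4.

No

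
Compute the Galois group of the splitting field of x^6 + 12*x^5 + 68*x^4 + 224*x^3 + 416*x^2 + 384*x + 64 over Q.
6T4: A_4

The polynomial f is an irreducible sextic over Q, so G = Gal(f/Q) is one of the 16 transitive subgroups 6T1, ..., 6T16 of S_6. The discriminant of f is 164995463643136 = 12845056^2, a perfect square, so G is contained in A_6. The transitive groups of degree 6 contained in A_6 are: A_4 (6T4, order 12), S_4 (6T7, order 24), (C_3 x C_3) : C_4 (6T10, order 36), PSL(2,5) (6T12, order 60), A_6 (6T15, order 360). By Dedekind's theorem, for a prime p not dividing disc(f) the degrees of the irreducible factors of f mod p form the cycle type of an element of G. Factoring f modulo the 33 such primes p <= 149 (skipping 2, 7, which divide the discriminant), each new pattern first appears at: mod 3: f = (x^3 + x^2 + x + 2)(x^3 + 2x^2 + 2x + 2), pattern 3+3; mod 13: f = (x + 6)(x + 11)(x^2 + 4x + 9)(x^2 + 4x + 10), pattern 2+2+1+1. No other pattern occurs in this range, so the set of observed cycle types is {3+3, 2+2+1+1}. The candidates containing elements of all these cycle types are A_4 (6T4) of order 12, S_4 (6T7) of order 24, (C_3 x C_3) : C_4 (6T10) of order 36, PSL(2,5) (6T12) of order 60, A_6 (6T15) of order 360; the others are excluded. The observed types are precisely the cycle types that occur in A_4 (6T4) (apart from the identity). Each of the other remaining candidates has further cycle types, and by the Chebotarev density theorem the matching factorization patterns would occur for a proportion of primes equal to their share of the group: S_4 (6T7) additionally contains elements of type 4+2 (6 of its 24 elements, about 25% of primes); (C_3 x C_3) : C_4 (6T10) additionally contains elements of type 4+2, 3+1+1+1 (22 of its 36 elements, about 61% of primes); PSL(2,5) (6T12) additionally contains elements of type 5+1 (24 of its 60 elements, about 40% of primes); A_6 (6T15) additionally contains elements of type 5+1, 4+2, 3+1+1+1 (274 of its 360 elements, about 76% of primes). None of the 33 primes tested shows any such pattern (for each of these groups the chance of that is below 10^-4), which rules them out. Hence G = A_4 (6T4), of order 12.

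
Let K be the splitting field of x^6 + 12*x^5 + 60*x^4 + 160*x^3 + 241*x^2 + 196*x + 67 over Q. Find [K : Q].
The degree of the splitting field over Q equals the order of the Galois group, so first determine the group. The polynomial f is an irreducible sextic over Q, so G = Gal(f/Q) is one of the 16 transitive subgroups 6T1, ..., 6T16 of S_6. The discriminant of f is 61504 = 248^2, a perfect square, so G is contained in A_6. The transitive groups of degree 6 contained in A_6 are: A_4 (6T4, order 12), S_4 (6T7, order 24), (C_3 x C_3) : C_4 (6T10, order 36), PSL(2,5) (6T12, order 60), A_6 (6T15, order 360). By Dedekind's theorem, for a prime p not dividing disc(f) the degrees of the irreducible factors of f mod p form the cycle type of an element of G. Factoring f modulo the 79 such primes p <= 419 (skipping 2, 31, which divide the discriminant), each new pattern first appears at: mod 3: f = (x^2 + x + 2)(x^4 + 2x^3 + 2x^2 + x + 2), pattern 4+2; mod 5: f = (x^3 + x + 1)(x^3 + 2x^2 + 4x + 2), pattern 3+3; mod 11: f = (x + 5)(x + 10)(x^2 + 3)(x^2 + 8x + 8), pattern 2+2+1+1; mod 67: f = (x)(x + 4)(x + 5)(x + 13)(x + 58)(x + 66), pattern 1+1+1+1+1+1. No other pattern occurs in this range, so the set of observed cycle types is {4+2, 3+3, 2+2+1+1, 1+1+1+1+1+1}. The candidates containing elements of all these cycle types are S_4 (6T7) of order 24, (C_3 x C_3) : C_4 (6T10) of order 36, A_6 (6T15) of order 360; the others are excluded. The observed types are precisely the cycle types that occur in S_4 (6T7). Each of the other remaining candidates has further cycle types, and by the Chebotarev density theorem the matching factorization patterns would occur for a proportion of primes equal to their share of the group: (C_3 x C_3) : C_4 (6T10) additionally contains elements of type 3+1+1+1 (4 of its 36 elements, about 11% of primes); A_6 (6T15) additionally contains elements of type 5+1, 3+1+1+1 (184 of its 360 elements, about 51% of primes). None of the 79 primes tested shows any such pattern (for each of these groups the chance of that is below 10^-4), which rules them out. Hence G = S_4 (6T7), of order 24. The Galois group S_4 (6T7) has order 24, so the splitting field has degree 24 over Q.

24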